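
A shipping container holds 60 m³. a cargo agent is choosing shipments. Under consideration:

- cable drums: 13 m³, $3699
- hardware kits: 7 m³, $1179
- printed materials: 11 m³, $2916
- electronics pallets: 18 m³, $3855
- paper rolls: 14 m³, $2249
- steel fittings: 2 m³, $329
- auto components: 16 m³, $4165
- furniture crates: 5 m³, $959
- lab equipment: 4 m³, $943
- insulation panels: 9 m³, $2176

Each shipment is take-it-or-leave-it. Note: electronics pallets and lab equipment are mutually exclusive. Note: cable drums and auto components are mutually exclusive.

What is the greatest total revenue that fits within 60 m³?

14154

Best packing: cable drums + hardware kits + printed materials + electronics pallets + steel fittings + insulation panels — 60 m³, 14154 total.
The closest alternative, printed materials + electronics pallets + auto components + furniture crates + insulation panels, reaches only 14071.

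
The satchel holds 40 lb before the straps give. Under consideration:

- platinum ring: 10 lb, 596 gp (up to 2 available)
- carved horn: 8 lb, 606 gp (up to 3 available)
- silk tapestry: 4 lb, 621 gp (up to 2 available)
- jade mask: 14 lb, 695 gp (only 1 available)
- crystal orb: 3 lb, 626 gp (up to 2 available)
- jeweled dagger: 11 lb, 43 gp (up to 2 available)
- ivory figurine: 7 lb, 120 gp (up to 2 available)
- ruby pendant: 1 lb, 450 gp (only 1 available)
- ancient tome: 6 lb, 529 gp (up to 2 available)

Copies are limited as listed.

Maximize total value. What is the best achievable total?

4762

Filling by ratio: carved horn + 2×silk tapestry + 2×crystal orb + ruby pendant + 2×ancient tome for 4608, with 5 lb left unused.
Dropping 2×ancient tome frees 12 lb; slotting in 2×carved horn (16 lb) lifts the total to 4762 at 39 lb.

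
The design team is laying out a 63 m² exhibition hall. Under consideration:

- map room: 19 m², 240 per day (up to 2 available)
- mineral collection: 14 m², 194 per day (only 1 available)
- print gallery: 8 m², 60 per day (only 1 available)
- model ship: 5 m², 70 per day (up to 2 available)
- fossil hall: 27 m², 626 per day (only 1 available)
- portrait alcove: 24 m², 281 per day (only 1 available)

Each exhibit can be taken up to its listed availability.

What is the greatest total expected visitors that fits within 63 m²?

1060

Taking the top-ratio exhibits first gives mineral collection + print gallery + 2×model ship + fossil hall for 1020 (59 m²).
The 18 m² tied up in print gallery and 2×model ship is better spent on map room — total rises to 1060 (60 m²).
Nothing else within 63 m² beats 1060.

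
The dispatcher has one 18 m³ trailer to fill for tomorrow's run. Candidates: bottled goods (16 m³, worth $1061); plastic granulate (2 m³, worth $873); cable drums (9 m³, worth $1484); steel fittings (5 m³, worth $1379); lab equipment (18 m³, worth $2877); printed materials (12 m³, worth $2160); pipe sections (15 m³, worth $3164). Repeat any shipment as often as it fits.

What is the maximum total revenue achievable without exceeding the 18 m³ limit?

Ranking by ratio (revenue/m³): plastic granulate 436.50, steel fittings 275.80, pipe sections 210.93.
9×plastic granulate uses 18 of the 18 m³ and totals 7857.

7857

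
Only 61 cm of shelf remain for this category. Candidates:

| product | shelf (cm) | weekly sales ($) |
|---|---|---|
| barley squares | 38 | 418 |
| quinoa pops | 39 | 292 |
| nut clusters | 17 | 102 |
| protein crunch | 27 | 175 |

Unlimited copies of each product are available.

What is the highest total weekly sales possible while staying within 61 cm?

520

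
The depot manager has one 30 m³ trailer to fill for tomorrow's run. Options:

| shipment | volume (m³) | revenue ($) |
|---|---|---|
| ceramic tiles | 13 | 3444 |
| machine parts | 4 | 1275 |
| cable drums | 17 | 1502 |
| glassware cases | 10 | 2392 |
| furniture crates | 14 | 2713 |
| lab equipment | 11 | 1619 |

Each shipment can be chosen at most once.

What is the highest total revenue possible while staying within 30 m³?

Ceramic tiles + machine parts + glassware cases uses 27 of the 30 m³ and totals 7111.
Next best is machine parts + glassware cases + furniture crates at 6380 (28 m³) — short by 731.

7111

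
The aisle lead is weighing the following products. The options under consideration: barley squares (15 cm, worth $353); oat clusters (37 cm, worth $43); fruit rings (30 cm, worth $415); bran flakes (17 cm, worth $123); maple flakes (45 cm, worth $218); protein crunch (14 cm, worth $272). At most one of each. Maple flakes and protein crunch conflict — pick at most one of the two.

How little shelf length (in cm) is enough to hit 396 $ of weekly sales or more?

29

Minimise cm subject to total weekly sales ≥ 396.
barley squares + protein crunch reaches 625 using 29 cm.
Any bundle with less than 29 cm falls short of 396.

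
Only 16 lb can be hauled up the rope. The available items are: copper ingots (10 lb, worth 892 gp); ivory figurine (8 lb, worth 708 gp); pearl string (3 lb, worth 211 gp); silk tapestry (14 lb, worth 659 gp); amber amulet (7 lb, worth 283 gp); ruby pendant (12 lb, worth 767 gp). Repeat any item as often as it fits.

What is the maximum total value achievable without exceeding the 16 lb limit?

Taking the top-ratio items first gives copper ingots + 2×pearl string for 1314 (16 lb).
Replace copper ingots and 2×pearl string with 2×ivory figurine: the trade gains 102 net, giving 1416 at 16 lb.
Nothing else within 16 lb beats 1416.

1416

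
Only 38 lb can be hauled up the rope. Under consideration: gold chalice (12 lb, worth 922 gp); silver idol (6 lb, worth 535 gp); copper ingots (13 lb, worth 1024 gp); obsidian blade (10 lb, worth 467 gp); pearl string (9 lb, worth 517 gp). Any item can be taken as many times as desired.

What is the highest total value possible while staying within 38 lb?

3210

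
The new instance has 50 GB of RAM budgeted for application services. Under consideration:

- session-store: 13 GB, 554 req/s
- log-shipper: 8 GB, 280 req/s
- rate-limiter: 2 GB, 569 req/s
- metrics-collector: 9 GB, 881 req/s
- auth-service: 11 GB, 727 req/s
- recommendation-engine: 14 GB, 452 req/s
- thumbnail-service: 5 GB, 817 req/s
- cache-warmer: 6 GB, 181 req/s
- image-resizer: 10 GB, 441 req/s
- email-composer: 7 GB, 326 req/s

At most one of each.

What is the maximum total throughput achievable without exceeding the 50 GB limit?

3989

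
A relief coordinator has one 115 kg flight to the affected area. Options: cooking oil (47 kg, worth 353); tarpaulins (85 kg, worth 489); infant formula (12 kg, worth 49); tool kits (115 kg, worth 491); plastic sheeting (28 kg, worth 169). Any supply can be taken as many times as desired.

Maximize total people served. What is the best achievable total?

755

Taking 2×cooking oil + infant formula: 106 kg used, 755 in people served.
No other feasible combination exceeds 755.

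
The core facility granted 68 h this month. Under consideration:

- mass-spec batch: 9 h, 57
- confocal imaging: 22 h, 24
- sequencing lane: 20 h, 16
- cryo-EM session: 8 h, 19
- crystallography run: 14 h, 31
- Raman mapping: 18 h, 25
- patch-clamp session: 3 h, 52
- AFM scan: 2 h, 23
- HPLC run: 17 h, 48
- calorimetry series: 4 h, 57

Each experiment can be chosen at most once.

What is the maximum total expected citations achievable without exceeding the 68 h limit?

Greedy by ratio would take mass-spec batch + cryo-EM session + crystallography run + patch-clamp session + AFM scan + HPLC run + calorimetry series: 57 h used, total 287.
The 8 h tied up in cryo-EM session is better spent on Raman mapping — total rises to 293 (67 h).
That's the maximum — no swap from here does better than 293.

293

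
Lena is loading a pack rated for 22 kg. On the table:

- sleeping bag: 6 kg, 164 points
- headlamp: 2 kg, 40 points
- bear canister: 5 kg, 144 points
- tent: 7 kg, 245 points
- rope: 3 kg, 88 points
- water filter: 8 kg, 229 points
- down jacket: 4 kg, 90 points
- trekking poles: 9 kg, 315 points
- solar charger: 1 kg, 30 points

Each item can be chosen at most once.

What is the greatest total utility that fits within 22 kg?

734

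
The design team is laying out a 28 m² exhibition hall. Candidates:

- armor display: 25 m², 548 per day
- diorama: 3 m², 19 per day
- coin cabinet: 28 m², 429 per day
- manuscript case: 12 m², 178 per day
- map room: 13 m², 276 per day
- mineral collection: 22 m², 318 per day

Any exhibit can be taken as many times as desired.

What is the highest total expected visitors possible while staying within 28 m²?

567

Density check — armor display 21.92, map room 21.23, coin cabinet 15.32 are the best per m².
Best packing: armor display + diorama — 28 m², 567 total.
That's the maximum — no swap from here does better than 567.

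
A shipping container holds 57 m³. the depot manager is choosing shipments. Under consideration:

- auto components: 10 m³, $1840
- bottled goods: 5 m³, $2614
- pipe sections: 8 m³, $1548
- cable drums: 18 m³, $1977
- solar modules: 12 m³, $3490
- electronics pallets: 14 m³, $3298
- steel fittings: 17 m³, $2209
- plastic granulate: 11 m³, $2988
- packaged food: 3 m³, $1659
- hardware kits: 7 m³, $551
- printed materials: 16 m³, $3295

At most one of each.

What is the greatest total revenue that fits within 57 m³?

Greedy by ratio would take bottled goods + pipe sections + solar modules + electronics pallets + plastic granulate + packaged food: 53 m³ used, total 15597.
Replace pipe sections with auto components: the trade gains 292 net, giving 15889 at 55 m³.
Runner-up auto components + bottled goods + solar modules + plastic granulate + packaged food + printed materials tops out at 15886.

15889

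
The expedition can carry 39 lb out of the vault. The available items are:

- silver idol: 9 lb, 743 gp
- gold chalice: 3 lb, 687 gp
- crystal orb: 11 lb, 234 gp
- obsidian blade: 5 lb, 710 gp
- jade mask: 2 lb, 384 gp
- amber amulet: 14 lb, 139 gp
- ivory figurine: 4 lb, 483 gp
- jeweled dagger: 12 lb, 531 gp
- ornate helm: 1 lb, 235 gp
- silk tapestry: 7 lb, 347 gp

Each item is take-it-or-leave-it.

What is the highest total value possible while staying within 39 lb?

3773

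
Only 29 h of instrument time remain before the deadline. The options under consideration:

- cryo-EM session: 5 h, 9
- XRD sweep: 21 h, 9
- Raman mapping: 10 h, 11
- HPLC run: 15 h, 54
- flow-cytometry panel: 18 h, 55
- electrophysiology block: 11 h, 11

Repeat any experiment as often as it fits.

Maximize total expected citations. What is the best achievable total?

Greedy by ratio would take 2×cryo-EM session + HPLC run: 25 h used, total 72.
The 15 h tied up in HPLC run is better spent on flow-cytometry panel — total rises to 73 (28 h).
That's the maximum — no swap from here does better than 73.

73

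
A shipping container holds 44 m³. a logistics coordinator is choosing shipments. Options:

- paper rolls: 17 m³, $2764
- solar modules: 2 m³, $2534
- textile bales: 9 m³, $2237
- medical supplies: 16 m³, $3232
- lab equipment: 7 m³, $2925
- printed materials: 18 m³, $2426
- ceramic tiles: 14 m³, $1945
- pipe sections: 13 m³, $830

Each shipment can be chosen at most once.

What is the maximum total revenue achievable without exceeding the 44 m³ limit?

11455

Density check — solar modules 1267.00, lab equipment 417.86, textile bales 248.56, medical supplies 202.00 are the best per m³.
The ratio heuristic lands on solar modules + textile bales + medical supplies + lab equipment (10928) but leaves 10 m³ idle.
The 9 m³ tied up in textile bales is better spent on paper rolls — total rises to 11455 (42 m³).
Nothing else within 44 m³ beats 11455.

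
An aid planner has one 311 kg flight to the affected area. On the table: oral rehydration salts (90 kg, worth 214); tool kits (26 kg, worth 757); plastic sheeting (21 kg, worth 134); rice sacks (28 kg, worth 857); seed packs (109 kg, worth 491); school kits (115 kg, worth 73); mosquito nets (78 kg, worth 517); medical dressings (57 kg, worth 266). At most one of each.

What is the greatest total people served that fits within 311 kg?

2888

Greedy by ratio would take oral rehydration salts + tool kits + plastic sheeting + rice sacks + mosquito nets + medical dressings: 300 kg used, total 2745.
Dropping oral rehydration salts and plastic sheeting frees 111 kg; slotting in seed packs (109 kg) lifts the total to 2888 at 298 kg.
No other feasible combination exceeds 2888.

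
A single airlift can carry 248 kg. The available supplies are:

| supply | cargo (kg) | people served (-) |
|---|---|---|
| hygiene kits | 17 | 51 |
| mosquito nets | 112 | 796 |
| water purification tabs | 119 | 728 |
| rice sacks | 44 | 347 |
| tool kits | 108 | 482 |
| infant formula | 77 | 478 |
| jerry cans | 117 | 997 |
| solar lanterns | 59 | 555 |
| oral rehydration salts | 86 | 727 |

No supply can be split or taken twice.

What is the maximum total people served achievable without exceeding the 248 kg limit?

2071

Greedy by ratio would take hygiene kits + rice sacks + jerry cans + solar lanterns: 237 kg used, total 1950.
The 76 kg tied up in hygiene kits and solar lanterns is better spent on oral rehydration salts — total rises to 2071 (247 kg).
Next best is hygiene kits + rice sacks + jerry cans + solar lanterns at 1950 (237 kg) — short by 121.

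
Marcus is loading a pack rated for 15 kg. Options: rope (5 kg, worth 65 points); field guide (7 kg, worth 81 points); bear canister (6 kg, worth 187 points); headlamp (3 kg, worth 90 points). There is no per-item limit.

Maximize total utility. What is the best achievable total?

464

Ranking by ratio (utility/kg): bear canister 31.17, headlamp 30.00, rope 13.00, field guide 11.57.
2×bear canister + headlamp uses 15 of the 15 kg and totals 464.
No other feasible combination exceeds 464.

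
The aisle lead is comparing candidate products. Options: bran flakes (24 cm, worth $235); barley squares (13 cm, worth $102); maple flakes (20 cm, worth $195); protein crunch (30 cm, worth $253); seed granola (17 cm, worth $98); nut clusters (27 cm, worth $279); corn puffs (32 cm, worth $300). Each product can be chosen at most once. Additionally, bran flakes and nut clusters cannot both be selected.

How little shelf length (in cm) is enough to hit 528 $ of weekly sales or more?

Look for the lowest-shelf combination reaching 528.
Taking bran flakes + corn puffs gives 535 (≥ 528) for 56 cm.
Any bundle with less than 56 cm falls short of 528.

56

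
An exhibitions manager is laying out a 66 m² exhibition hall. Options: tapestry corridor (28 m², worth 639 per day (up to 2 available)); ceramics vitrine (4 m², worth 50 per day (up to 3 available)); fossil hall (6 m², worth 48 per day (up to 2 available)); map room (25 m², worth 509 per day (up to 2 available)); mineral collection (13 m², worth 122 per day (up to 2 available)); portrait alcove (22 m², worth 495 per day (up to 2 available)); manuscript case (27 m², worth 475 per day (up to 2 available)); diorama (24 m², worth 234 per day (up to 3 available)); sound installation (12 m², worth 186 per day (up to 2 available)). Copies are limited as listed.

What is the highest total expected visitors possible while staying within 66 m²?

1378

Ranking by ratio (expected visitors/m²): tapestry corridor 22.82, portrait alcove 22.50, map room 20.36, manuscript case 17.59.
Best packing: 2×tapestry corridor + 2×ceramics vitrine — 64 m², 1378 total.
Every other selection either busts 66 m² or exceeds an availability limit or fails to beat 1378.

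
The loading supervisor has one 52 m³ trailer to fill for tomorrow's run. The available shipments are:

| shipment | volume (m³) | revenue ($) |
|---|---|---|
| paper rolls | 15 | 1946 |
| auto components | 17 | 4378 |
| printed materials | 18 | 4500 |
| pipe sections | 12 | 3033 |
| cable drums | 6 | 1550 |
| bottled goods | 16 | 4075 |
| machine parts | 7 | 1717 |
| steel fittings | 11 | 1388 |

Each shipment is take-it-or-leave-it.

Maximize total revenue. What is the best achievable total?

13203

By revenue per m³: cable drums 258.33, auto components 257.53, bottled goods 254.69, pipe sections 252.75 lead.
The ratio heuristic lands on auto components + pipe sections + cable drums + bottled goods (13036) but leaves 1 m³ idle.
Replace cable drums with machine parts: the trade gains 167 net, giving 13203 at 52 m³.
That's the maximum — no swap from here does better than 13203.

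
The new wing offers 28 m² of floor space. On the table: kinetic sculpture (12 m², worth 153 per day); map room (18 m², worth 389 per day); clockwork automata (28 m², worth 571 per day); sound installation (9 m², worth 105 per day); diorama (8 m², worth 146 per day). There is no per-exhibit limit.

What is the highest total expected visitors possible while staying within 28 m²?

571

Ranking by ratio (expected visitors/m²): map room 21.61, clockwork automata 20.39, diorama 18.25, kinetic sculpture 12.75.
Taking the top-ratio exhibits first gives map room + diorama for 535 (26 m²).
Dropping map room and diorama frees 26 m²; slotting in clockwork automata (28 m²) lifts the total to 571 at 28 m².
No other feasible combination exceeds 571.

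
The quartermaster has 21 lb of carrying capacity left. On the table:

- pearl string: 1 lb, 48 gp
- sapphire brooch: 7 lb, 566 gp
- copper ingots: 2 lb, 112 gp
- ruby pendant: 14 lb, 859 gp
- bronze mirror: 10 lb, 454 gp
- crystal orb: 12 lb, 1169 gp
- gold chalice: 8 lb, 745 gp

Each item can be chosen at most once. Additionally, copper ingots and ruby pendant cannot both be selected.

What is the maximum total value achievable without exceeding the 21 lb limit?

1962

Taking pearl string + crystal orb + gold chalice: 21 lb used, 1962 in value.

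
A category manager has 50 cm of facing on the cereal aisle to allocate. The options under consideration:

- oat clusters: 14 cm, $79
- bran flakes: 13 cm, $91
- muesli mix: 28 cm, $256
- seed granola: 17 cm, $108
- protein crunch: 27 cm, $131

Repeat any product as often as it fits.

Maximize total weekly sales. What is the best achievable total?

364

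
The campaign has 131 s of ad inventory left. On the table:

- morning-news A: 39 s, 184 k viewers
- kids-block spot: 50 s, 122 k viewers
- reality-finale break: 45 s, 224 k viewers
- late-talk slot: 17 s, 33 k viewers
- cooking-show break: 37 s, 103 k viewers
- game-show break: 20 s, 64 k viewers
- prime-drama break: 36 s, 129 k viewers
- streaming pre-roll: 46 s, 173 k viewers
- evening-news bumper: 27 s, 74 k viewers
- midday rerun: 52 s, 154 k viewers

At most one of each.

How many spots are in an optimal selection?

3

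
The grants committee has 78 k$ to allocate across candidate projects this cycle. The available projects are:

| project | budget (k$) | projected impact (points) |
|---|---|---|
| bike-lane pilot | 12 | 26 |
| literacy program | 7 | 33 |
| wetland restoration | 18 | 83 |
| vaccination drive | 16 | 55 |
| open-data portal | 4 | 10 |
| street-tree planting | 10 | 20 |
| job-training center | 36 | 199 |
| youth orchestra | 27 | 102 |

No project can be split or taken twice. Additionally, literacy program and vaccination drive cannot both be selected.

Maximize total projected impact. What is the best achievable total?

Ranking by ratio (projected impact/k$): job-training center 5.53, literacy program 4.71, wetland restoration 4.61.
Best packing: bike-lane pilot + literacy program + wetland restoration + open-data portal + job-training center — 77 k$, 351 total.
Every other selection either busts 78 k$ or breaks a pairing rule or fails to beat 351.

351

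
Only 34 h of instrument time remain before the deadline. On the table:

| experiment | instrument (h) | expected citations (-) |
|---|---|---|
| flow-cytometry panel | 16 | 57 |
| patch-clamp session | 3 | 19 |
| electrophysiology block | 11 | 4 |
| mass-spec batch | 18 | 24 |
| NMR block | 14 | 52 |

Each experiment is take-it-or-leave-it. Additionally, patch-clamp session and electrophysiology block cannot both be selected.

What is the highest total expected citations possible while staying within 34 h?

128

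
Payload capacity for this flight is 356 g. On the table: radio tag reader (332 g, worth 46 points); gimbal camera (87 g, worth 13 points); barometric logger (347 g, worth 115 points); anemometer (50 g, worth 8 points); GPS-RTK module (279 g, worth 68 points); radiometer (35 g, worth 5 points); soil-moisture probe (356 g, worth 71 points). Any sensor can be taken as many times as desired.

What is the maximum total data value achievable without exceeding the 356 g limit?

115

Density check — barometric logger 0.33, GPS-RTK module 0.24, soil-moisture probe 0.20, anemometer 0.16 are the best per g.
Barometric logger uses 347 of the 356 g and totals 115.
That's the maximum — no swap from here does better than 115.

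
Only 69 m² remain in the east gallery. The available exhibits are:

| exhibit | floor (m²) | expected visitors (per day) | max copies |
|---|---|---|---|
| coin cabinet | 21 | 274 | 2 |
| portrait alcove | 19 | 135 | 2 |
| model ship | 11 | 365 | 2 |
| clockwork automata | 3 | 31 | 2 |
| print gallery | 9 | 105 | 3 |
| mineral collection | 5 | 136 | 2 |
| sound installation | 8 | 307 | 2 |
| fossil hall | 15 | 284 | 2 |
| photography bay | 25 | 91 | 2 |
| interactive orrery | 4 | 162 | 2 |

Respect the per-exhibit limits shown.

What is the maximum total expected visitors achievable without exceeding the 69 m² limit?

A density-first pass picks 2×model ship + clockwork automata + print gallery + 2×mineral collection + 2×sound installation + 2×interactive orrery — 2076 at 68 m².
The 14 m² tied up in print gallery and mineral collection is better spent on fossil hall — total rises to 2119 (69 m²).

2119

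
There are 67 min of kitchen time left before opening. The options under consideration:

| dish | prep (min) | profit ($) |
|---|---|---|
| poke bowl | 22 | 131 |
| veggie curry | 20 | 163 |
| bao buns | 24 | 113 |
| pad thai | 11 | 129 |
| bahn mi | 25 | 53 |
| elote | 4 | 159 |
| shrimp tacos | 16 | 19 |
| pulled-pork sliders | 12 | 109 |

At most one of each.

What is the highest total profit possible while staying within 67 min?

582

Greedy by ratio would take veggie curry + pad thai + elote + shrimp tacos + pulled-pork sliders: 63 min used, total 579.
Dropping shrimp tacos and pulled-pork sliders frees 28 min; slotting in poke bowl (22 min) lifts the total to 582 at 57 min.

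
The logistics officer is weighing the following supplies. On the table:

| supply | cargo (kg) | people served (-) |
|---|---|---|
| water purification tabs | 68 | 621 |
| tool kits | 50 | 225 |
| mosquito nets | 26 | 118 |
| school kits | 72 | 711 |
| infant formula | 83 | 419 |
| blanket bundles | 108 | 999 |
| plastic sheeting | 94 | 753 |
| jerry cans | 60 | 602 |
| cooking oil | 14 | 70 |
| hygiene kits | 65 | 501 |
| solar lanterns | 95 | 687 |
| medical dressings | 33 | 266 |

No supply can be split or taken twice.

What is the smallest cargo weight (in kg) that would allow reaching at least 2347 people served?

Look for the lowest-cargo combination reaching 2347.
school kits + blanket bundles + jerry cans + cooking oil reaches 2382 using 254 kg.
No combination under 254 kg hits 2347.

254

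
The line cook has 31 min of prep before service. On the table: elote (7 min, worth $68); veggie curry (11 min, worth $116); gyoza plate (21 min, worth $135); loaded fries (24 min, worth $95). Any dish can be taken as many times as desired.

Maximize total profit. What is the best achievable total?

300

The ratio ordering already packs tightly: elote + 2×veggie curry, 29 min, 300.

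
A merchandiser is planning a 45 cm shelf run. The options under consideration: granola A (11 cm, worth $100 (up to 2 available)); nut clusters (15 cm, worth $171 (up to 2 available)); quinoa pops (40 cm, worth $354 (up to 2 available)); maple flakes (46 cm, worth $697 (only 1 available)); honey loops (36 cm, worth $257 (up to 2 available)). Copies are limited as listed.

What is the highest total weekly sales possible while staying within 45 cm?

442

Ranking by ratio (weekly sales/cm): maple flakes 15.15, nut clusters 11.40, granola A 9.09, quinoa pops 8.85.
Taking granola A + 2×nut clusters: 41 cm used, 442 in weekly sales.
Nothing else within 45 cm beats 442.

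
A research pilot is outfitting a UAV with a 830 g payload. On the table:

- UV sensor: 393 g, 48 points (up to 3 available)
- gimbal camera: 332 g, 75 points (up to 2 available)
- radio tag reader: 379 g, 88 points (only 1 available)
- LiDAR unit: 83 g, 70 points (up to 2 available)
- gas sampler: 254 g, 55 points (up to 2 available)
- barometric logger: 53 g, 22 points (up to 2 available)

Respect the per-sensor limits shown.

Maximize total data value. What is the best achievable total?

294

By data value per g: LiDAR unit 0.84, barometric logger 0.42, radio tag reader 0.23, gimbal camera 0.23 lead.
Greedy by ratio would take radio tag reader + 2×LiDAR unit + 2×barometric logger: 651 g used, total 272.
The 379 g tied up in radio tag reader is better spent on 2×gas sampler — total rises to 294 (780 g).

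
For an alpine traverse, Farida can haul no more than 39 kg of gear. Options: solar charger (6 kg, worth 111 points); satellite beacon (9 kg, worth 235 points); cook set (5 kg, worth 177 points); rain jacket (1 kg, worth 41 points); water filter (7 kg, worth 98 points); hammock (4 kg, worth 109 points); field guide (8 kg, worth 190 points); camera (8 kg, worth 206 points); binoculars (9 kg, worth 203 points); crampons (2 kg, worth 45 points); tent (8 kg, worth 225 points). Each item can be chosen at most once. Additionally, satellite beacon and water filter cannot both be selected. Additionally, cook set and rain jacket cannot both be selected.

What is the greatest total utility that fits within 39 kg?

1046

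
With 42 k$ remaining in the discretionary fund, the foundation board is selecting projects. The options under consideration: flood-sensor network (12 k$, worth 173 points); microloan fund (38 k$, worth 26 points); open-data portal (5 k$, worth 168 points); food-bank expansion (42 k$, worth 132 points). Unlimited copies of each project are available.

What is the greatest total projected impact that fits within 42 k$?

1344

By projected impact per k$: open-data portal 33.60, flood-sensor network 14.42, food-bank expansion 3.14 lead.
The ratio ordering already packs tightly: 8×open-data portal, 40 k$, 1344.
The spare 2 k$ is too small for any remaining project, and no exchange beats 1344.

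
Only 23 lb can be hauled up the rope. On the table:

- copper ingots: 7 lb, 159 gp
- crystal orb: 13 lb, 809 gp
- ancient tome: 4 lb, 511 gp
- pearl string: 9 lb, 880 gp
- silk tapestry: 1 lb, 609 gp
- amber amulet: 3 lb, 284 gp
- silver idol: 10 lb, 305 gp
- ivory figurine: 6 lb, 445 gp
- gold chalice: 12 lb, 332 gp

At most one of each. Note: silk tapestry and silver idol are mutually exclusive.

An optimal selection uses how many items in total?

5

Best achievable value is 2729.
One optimal bundle: ancient tome + pearl string + silk tapestry + amber amulet + ivory figurine (23 lb).
All optima have 5 items.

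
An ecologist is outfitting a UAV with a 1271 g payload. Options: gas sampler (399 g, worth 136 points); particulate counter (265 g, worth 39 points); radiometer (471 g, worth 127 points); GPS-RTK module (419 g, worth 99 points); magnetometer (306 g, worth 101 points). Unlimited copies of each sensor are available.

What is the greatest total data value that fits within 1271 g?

408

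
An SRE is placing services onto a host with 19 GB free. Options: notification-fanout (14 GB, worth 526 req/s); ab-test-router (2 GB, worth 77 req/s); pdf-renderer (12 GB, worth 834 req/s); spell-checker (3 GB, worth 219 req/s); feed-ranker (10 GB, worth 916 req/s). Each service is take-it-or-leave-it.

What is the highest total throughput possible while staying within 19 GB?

1212

Density check — feed-ranker 91.60, spell-checker 73.00, pdf-renderer 69.50, ab-test-router 38.50 are the best per GB.
The ratio ordering already packs tightly: ab-test-router + spell-checker + feed-ranker, 15 GB, 1212.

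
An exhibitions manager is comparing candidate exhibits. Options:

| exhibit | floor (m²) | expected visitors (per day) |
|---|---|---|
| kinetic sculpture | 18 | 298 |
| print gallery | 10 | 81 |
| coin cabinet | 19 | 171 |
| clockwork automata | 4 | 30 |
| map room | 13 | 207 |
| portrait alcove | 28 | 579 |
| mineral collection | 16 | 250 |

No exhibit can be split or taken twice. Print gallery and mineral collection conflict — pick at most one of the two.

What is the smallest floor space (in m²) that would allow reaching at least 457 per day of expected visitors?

28

Look for the lowest-floor combination reaching 457.
Taking portrait alcove gives 579 (≥ 457) for 28 m².
Below 28 m² the best achievable stays under 457.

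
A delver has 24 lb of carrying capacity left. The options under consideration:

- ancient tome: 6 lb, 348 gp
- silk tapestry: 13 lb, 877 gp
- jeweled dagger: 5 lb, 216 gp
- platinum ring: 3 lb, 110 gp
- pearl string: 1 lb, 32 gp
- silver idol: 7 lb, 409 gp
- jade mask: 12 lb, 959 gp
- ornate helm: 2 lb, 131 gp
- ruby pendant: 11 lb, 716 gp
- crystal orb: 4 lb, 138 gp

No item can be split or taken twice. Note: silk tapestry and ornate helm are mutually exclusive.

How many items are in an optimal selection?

Best achievable value is 1707.
For example pearl string + jade mask + ruby pendant achieves it, using 24 lb.
Any selection reaching 1707 contains exactly 3 items.

3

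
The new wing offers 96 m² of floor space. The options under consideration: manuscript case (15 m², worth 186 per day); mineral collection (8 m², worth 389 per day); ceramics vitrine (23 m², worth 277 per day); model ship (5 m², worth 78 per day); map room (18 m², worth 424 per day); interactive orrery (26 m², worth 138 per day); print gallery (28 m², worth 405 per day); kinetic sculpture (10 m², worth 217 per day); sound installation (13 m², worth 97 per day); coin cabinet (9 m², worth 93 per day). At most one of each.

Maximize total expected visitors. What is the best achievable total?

Greedy by ratio would take manuscript case + mineral collection + model ship + map room + print gallery + kinetic sculpture + coin cabinet: 93 m² used, total 1792.
The 20 m² tied up in manuscript case and model ship is better spent on ceramics vitrine — total rises to 1805 (96 m²).
No other feasible combination exceeds 1805.

1805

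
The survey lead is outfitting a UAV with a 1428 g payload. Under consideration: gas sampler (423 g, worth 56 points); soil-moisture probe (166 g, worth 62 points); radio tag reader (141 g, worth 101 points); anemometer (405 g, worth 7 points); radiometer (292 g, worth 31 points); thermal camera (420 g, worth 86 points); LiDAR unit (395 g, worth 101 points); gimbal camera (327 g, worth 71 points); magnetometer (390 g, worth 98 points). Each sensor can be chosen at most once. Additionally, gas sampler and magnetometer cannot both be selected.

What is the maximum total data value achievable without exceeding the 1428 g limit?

433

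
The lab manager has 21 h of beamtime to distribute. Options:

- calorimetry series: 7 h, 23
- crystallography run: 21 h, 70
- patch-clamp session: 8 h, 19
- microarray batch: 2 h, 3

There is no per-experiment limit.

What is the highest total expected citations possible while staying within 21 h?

Best packing: crystallography run — 21 h, 70 total.

70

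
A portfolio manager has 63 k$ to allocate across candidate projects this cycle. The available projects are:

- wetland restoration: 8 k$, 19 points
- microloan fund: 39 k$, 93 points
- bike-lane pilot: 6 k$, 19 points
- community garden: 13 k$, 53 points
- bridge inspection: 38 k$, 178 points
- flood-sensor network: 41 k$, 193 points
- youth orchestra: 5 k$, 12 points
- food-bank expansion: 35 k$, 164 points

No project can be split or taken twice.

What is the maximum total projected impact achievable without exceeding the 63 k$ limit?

265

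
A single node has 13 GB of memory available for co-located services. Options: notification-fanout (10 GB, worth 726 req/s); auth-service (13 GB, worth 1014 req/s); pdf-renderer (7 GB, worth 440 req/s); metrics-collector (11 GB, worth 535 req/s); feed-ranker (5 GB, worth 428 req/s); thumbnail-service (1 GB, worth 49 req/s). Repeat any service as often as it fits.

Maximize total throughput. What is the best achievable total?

1014

Greedy by ratio would take 2×feed-ranker + 3×thumbnail-service: 13 GB used, total 1003.
Dropping 2×feed-ranker and 3×thumbnail-service frees 13 GB; slotting in auth-service (13 GB) lifts the total to 1014 at 13 GB.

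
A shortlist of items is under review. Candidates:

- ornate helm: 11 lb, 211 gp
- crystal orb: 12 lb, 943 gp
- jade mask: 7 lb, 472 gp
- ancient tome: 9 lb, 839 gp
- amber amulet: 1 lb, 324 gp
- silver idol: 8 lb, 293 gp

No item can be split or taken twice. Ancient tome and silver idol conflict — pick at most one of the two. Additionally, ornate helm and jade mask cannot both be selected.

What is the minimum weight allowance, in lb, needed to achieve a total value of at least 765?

Need the lightest bundle worth ≥ 765.
jade mask + amber amulet: 796 value at 8 lb.
Below 8 lb the best achievable stays under 765.

8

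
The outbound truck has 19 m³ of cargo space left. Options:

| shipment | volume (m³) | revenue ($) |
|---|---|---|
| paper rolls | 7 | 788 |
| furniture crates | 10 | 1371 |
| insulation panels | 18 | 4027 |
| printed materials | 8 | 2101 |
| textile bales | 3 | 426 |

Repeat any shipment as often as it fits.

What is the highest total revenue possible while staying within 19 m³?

4628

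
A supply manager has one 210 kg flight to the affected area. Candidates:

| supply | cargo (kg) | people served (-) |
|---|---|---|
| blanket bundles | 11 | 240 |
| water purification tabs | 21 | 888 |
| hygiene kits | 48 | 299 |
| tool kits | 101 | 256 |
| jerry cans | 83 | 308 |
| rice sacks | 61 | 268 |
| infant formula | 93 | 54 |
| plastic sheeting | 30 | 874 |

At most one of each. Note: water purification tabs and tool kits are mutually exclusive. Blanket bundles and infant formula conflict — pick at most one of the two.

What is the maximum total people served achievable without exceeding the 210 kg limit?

2609

Taking the top-ratio supplies first gives blanket bundles + water purification tabs + hygiene kits + rice sacks + plastic sheeting for 2569 (171 kg).
Replace rice sacks with jerry cans: the trade gains 40 net, giving 2609 at 193 kg.
The closest alternative, blanket bundles + water purification tabs + jerry cans + rice sacks + plastic sheeting, reaches only 2578.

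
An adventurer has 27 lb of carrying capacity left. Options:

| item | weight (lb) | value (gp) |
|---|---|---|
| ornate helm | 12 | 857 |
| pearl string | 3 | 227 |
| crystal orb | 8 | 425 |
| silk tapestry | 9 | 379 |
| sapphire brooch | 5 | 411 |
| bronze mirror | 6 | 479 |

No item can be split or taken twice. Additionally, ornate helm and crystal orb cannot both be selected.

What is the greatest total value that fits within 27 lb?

1974

Best packing: ornate helm + pearl string + sapphire brooch + bronze mirror — 26 lb, 1974 total.
An exhaustive check of the 64 subsets confirms 1974.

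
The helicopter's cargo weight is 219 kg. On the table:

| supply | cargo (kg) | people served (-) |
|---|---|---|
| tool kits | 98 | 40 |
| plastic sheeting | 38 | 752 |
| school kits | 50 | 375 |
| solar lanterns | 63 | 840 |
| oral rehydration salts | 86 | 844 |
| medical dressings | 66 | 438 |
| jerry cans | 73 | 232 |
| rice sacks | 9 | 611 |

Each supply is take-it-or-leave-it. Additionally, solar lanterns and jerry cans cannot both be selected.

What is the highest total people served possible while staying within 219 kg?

Best packing: plastic sheeting + solar lanterns + oral rehydration salts + rice sacks — 196 kg, 3047 total.
No other feasible combination exceeds 3047.

3047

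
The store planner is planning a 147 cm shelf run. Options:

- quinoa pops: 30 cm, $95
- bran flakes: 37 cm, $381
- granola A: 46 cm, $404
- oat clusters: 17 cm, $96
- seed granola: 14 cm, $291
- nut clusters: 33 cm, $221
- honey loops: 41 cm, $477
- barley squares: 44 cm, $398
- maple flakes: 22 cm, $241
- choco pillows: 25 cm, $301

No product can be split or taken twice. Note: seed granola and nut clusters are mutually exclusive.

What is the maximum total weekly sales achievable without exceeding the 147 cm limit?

Taking the top-ratio products first gives bran flakes + seed granola + honey loops + maple flakes + choco pillows for 1691 (139 cm).
Replace bran flakes with barley squares: the trade gains 17 net, giving 1708 at 146 cm.

1708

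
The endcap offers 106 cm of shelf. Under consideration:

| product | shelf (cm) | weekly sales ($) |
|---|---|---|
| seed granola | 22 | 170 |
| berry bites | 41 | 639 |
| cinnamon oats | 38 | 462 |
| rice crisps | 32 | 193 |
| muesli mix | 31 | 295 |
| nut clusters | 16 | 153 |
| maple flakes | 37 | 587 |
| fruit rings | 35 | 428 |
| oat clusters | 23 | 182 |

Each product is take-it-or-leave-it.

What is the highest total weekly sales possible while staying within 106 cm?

A density-first pass picks berry bites + nut clusters + maple flakes — 1379 at 94 cm.
Replace nut clusters with oat clusters: the trade gains 29 net, giving 1408 at 101 cm.
No other feasible combination exceeds 1408.

1408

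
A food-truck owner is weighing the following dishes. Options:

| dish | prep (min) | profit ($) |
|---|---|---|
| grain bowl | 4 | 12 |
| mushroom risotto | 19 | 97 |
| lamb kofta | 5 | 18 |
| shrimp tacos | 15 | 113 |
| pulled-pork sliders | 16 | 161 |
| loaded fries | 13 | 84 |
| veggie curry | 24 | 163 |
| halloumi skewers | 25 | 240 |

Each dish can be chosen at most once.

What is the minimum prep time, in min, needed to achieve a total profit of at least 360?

41

Look for the lowest-prep combination reaching 360.
pulled-pork sliders + halloumi skewers reaches 401 using 41 min.
No combination under 41 min hits 360.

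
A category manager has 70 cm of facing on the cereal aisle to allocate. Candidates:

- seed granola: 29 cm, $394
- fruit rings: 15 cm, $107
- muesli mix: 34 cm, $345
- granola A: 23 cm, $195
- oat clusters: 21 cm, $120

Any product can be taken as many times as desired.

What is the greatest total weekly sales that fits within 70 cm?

788

Ranking by ratio (weekly sales/cm): seed granola 13.59, muesli mix 10.15, granola A 8.48, fruit rings 7.13.
Best packing: 2×seed granola — 58 cm, 788 total.
Every other selection either busts 70 cm or fails to beat 788.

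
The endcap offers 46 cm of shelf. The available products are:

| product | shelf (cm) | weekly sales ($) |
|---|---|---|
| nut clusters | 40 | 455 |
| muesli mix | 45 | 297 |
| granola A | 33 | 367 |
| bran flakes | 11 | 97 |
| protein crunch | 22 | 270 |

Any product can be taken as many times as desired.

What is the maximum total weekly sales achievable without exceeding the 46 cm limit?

Best packing: 2×protein crunch — 44 cm, 540 total.
No other feasible combination exceeds 540.

540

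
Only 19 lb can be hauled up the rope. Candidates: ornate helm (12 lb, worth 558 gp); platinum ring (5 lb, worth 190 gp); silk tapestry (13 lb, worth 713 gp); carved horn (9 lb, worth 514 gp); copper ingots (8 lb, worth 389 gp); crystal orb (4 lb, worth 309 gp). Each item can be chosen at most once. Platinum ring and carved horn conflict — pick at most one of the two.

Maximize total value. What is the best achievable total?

1022

Best packing: silk tapestry + crystal orb — 17 lb, 1022 total.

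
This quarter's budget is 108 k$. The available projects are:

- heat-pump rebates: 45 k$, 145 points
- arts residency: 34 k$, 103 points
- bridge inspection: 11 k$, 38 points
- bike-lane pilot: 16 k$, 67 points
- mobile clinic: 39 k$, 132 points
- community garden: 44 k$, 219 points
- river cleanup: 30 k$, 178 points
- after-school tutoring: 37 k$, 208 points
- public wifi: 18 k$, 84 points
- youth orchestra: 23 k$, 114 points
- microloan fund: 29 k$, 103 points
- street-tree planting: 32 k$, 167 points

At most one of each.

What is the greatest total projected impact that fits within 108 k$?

584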